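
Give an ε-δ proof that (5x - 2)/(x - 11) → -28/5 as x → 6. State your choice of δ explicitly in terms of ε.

δ = min(5/2, (25/106)ε)

Suppose ε > 0. We want δ > 0 with 0 < |x − 6| < δ ⇒ |(5x - 2)/(x - 11) + 28/5| < ε.
Combining over a common denominator, (5x - 2)/(x - 11) + 28/5 = [(5x - 2)·(-5) − 28·(x - 11)] / [(-5)·(x - 11)] = -53(x − 6) / ((-5)(x - 11)).
So |(5x - 2)/(x - 11) + 28/5| = 53|x − 6| / (5·|x − 11|).
Require δ ≤ 5/2, so |x − 11| ≥ |-5| − |x − 6| > 5 − 5/2 = 5/2.
Hence |(5x - 2)/(x - 11) + 28/5| < 53|x − 6|/(5·(5/2)) = (106/25)|x − 6|, which is < ε once |x − 6| < (25/106)ε.
Take δ = min(5/2, (25/106)ε). Then 0 < |x − 6| < δ forces both bounds, so |(5x - 2)/(x - 11) + 28/5| < ε.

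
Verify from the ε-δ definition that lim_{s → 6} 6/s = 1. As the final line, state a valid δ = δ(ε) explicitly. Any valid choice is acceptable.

Let ε > 0. We seek δ > 0 such that 0 < |s − 6| < δ implies |6/s − 1| < ε.
|6/s − 1| = 6·|6 − s|/(6·|s|) = 6|s − 6|/(6|s|).
Require δ ≤ 3 so that |s| > 6 − 3 = 3, hence 6|s| > 18.
Then |6/s − 1| < 6|s − 6|/18, which is < ε when |s − 6| < 3ε.
Take δ = min(3, 3ε). Then 0 < |s − 6| < δ gives both |s − 6| < 3 and |s − 6| < 3ε, so |6/s − 1| < ε.

δ = min(3, 3ε)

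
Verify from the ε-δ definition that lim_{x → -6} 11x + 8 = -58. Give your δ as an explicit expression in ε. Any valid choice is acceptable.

δ = ε/11

Let ε > 0. We need δ > 0 so that 0 < |x + 6| < δ implies |(11x + 8) + 58| < ε.
Since (11x + 8) + 58 = 11(x + 6), we have |(11x + 8) + 58| = 11|x + 6|.
So 11|x + 6| < ε exactly when |x + 6| < ε/11.
Take δ = ε/11. If 0 < |x + 6| < δ then |(11x + 8) + 58| = 11|x + 6| < 11·(ε/11) = ε.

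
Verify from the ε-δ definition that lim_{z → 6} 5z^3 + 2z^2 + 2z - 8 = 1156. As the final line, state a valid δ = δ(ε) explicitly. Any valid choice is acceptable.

Fix ε > 0. We want δ > 0 such that 0 < |z − 6| < δ implies |(5z^3 + 2z^2 + 2z - 8) − 1156| < ε.
(5z^3 + 2z^2 + 2z - 8) − 1156 = 5z^3 + 2z^2 + 2z - 1164 = (z − 6)(5z^2 + 32z + 194).
So |(5z^3 + 2z^2 + 2z - 8) − 1156| = |z − 6|·|5z^2 + 32z + 194|.
Require δ ≤ 1. Then |z − 6| < 1 gives |z| < 7, and by the triangle inequality |5z^2 + 32z + 194| ≤ 5·7^2 + 32·7 + 194 = 663.
Hence |(5z^3 + 2z^2 + 2z - 8) − 1156| ≤ 663|z − 6| < ε provided |z − 6| < ε/663.
Take δ = min(1, ε/663). Then 0 < |z − 6| < δ gives both |z − 6| < 1 and |z − 6| < ε/663, so |(5z^3 + 2z^2 + 2z - 8) − 1156| < ε.

δ = min(1, ε/663)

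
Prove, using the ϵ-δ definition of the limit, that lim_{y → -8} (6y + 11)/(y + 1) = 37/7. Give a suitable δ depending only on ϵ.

δ = min(7/2, (49/10)ϵ)

Let ϵ > 0. We want δ > 0 with 0 < |y + 8| < δ ⇒ |(6y + 11)/(y + 1) − (37/7)| < ϵ.
Combining over a common denominator, (6y + 11)/(y + 1) − (37/7) = [(6y + 11)·(-7) − (-37)·(y + 1)] / [(-7)·(y + 1)] = -5(y + 8) / ((-7)(y + 1)).
So |(6y + 11)/(y + 1) − (37/7)| = 5|y + 8| / (7·|y + 1|).
Restrict δ ≤ 7/2. Then |y + 8| < 7/2 gives |y + 1| = |(y + 8) + (-7)| ≥ 7 − 7/2 = 7/2.
Hence |(6y + 11)/(y + 1) − (37/7)| < 5|y + 8|/(7·(7/2)) = (10/49)|y + 8|, which is < ϵ once |y + 8| < (49/10)ϵ.
Take δ = min(7/2, (49/10)ϵ). Then 0 < |y + 8| < δ forces both bounds, so |(6y + 11)/(y + 1) − (37/7)| < ϵ.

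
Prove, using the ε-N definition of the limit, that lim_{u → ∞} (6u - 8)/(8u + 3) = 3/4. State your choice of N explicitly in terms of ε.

Let ε > 0. We seek N > 0 such that u > N implies |(6u - 8)/(8u + 3) − (3/4)| < ε.
(6u - 8)/(8u + 3) − (3/4) = (8(6u - 8) − 6(8u + 3)) / (8(8u + 3)) = -82/(8(8u + 3)).
For u > 0 we have 8u + 3 > 8u, so |(6u - 8)/(8u + 3) − (3/4)| = 82/(8(8u + 3)) < 82/(8·8u) = (41/32)/u.
Thus |(6u - 8)/(8u + 3) − (3/4)| < ε whenever u > (41/32)/ε.
Take N = (41/32)/ε. If u > N then |(6u - 8)/(8u + 3) − (3/4)| < (41/32)/u < ε.

N = (41/32)/ε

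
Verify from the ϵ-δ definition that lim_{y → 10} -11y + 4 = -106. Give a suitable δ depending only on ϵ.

δ = ϵ/11

Fix ϵ > 0. We need δ > 0 so that 0 < |y − 10| < δ implies |(-11y + 4) + 106| < ϵ.
|(-11y + 4) + 106| = |-11y + 110| = 11|y − 10|.
So 11|y − 10| < ϵ exactly when |y − 10| < ϵ/11.
Choosing δ = ϵ/11 gives |(-11y + 4) + 106| = 11|y − 10| < ϵ whenever |y − 10| < δ.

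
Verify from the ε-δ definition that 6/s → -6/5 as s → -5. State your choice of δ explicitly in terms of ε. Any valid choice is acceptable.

Suppose ε > 0. We seek δ > 0 such that 0 < |s + 5| < δ implies |6/s + 6/5| < ε.
|6/s + 6/5| = 6·|-5 − s|/(5·|s|) = 6|s + 5|/(5|s|).
Require δ ≤ 5/2 so that |s| > 5 − 5/2 = 5/2, hence 5|s| > 25/2.
Then |6/s + 6/5| < 6|s + 5|/(25/2), which is < ε when |s + 5| < (25/12)ε.
Take δ = min(5/2, (25/12)ε). Then 0 < |s + 5| < δ gives both |s + 5| < 5/2 and |s + 5| < (25/12)ε, so |6/s + 6/5| < ε.

δ = min(5/2, (25/12)ε)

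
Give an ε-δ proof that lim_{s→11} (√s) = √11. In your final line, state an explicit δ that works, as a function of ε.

Fix ε > 0. We want δ > 0 such that 0 < |s − 11| < δ implies |√s − √11| < ε.
Rationalise: √s − √11 = (s − 11)/(√s + √11), so |√s − √11| = |s − 11|/(√s + √11).
Restrict δ ≤ 11 so that |s − 11| < 11 forces s > 0, and then √s + √11 > √11.
Hence |√s − √11| < |s − 11|/√11, which is < ε once |s − 11| < √11·ε.
Take δ = min(11, √11·ε). If 0 < |s − 11| < δ then s > 0 and |√s − √11| < |s − 11|/√11 < ε.

δ = min(11, √11·ε)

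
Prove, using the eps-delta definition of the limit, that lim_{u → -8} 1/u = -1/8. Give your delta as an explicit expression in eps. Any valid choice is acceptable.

delta = min(4, 32eps)

Let eps > 0. We seek delta > 0 such that 0 < |u + 8| < delta implies |1/u + 1/8| < eps.
|1/u + 1/8| = |-8 − u|/(8·|u|) = |u + 8|/(8|u|).
Restrict delta ≤ 4. Then |u + 8| < 4 gives |u| > 4, so 8|u| > 32.
Then |1/u + 1/8| < |u + 8|/32, which is < eps when |u + 8| < 32eps.
Take delta = min(4, 32eps). Then 0 < |u + 8| < delta gives both |u + 8| < 4 and |u + 8| < 32eps, so |1/u + 1/8| < eps.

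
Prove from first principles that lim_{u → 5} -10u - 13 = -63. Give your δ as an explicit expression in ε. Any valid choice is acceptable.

δ = ε/10

Let ε > 0 be given. We need δ > 0 so that 0 < |u − 5| < δ implies |(-10u - 13) + 63| < ε.
|(-10u - 13) + 63| = |-10u + 50| = 10|u − 5|.
Thus it suffices that |u − 5| < ε/10.
Choosing δ = ε/10 gives |(-10u - 13) + 63| = 10|u − 5| < ε whenever |u − 5| < δ.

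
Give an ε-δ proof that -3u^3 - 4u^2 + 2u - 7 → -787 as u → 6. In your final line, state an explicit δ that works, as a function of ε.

δ = min(1, ε/431)

Let ε > 0. We want δ > 0 such that 0 < |u − 6| < δ implies |(-3u^3 - 4u^2 + 2u - 7) + 787| < ε.
(-3u^3 - 4u^2 + 2u - 7) + 787 = -3u^3 - 4u^2 + 2u + 780 = (u − 6)(-3u^2 - 22u - 130).
So |(-3u^3 - 4u^2 + 2u - 7) + 787| = |u − 6|·|-3u^2 - 22u - 130|.
Assume first that |u − 6| < 1, so |u| < 7. Then |-3u^2 - 22u - 130| ≤ 3·7^2 + 22·7 + 130 = 431.
Hence |(-3u^3 - 4u^2 + 2u - 7) + 787| ≤ 431|u − 6| < ε provided |u − 6| < ε/431.
Take δ = min(1, ε/431). Then 0 < |u − 6| < δ gives both |u − 6| < 1 and |u − 6| < ε/431, so |(-3u^3 - 4u^2 + 2u - 7) + 787| < ε.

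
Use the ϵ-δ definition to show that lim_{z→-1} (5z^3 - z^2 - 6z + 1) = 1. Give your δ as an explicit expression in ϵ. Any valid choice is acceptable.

Let ϵ > 0 be given. We want δ > 0 such that 0 < |z + 1| < δ implies |(5z^3 - z^2 - 6z + 1) − 1| < ϵ.
(5z^3 - z^2 - 6z + 1) − 1 = 5z^3 - z^2 - 6z = (z + 1)(5z^2 - 6z).
So |(5z^3 - z^2 - 6z + 1) − 1| = |z + 1|·|5z^2 - 6z|.
Assume first that |z + 1| < 2, so |z| < 3. Then |5z^2 - 6z| ≤ 5·3^2 + 6·3 = 63.
Hence |(5z^3 - z^2 - 6z + 1) − 1| ≤ 63|z + 1| < ϵ provided |z + 1| < ϵ/63.
Choosing δ = min(2, ϵ/63) ensures both conditions, hence |(5z^3 - z^2 - 6z + 1) − 1| < ϵ.

δ = min(2, ϵ/63)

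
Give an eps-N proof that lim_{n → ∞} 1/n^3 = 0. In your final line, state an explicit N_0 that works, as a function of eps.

N_0 = (1/eps)^{1/3}

Fix eps > 0. For n ≥ 1, |1/n^3 − 0| = 1/n^3.
1/n^3 < eps ⇔ n^3 > 1/eps ⇔ n > (1/eps)^{1/3}.
Take N_0 = (1/eps)^{1/3}. Then n > N_0 implies 1/n^3 < eps.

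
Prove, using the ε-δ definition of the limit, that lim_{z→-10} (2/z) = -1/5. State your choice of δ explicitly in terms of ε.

δ = min(5, 25ε)

Let ε > 0. We seek δ > 0 such that 0 < |z + 10| < δ implies |2/z + 1/5| < ε.
|2/z + 1/5| = 2·|-10 − z|/(10·|z|) = 2|z + 10|/(10|z|).
Restrict δ ≤ 5. Then |z + 10| < 5 gives |z| > 5, so 10|z| > 50.
Then |2/z + 1/5| < 2|z + 10|/50, which is < ε when |z + 10| < 25ε.
Take δ = min(5, 25ε). Then 0 < |z + 10| < δ gives both |z + 10| < 5 and |z + 10| < 25ε, so |2/z + 1/5| < ε.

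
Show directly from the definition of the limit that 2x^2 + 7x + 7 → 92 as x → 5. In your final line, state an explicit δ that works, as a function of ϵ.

δ = min(1, ϵ/29)

Let ϵ > 0 be given. We want δ > 0 such that 0 < |x − 5| < δ implies |(2x^2 + 7x + 7) − 92| < ϵ.
(2x^2 + 7x + 7) − 92 = 2x^2 + 7x - 85 = (x − 5)(2x + 17).
So |(2x^2 + 7x + 7) − 92| = |x − 5|·|2x + 17|.
Assume first that |x − 5| < 1, so |x| < 6. Then |2x + 17| ≤ 2·6 + 17 = 29.
Hence |(2x^2 + 7x + 7) − 92| ≤ 29|x − 5| < ϵ provided |x − 5| < ϵ/29.
Choosing δ = min(1, ϵ/29) ensures both conditions, hence |(2x^2 + 7x + 7) − 92| < ϵ.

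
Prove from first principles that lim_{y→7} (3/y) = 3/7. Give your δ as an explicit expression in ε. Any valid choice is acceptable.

δ = min(7/2, (49/6)ε)

Let ε > 0. We seek δ > 0 such that 0 < |y − 7| < δ implies |3/y − (3/7)| < ε.
|3/y − (3/7)| = 3·|7 − y|/(7·|y|) = 3|y − 7|/(7|y|).
Require δ ≤ 7/2 so that |y| > 7 − 7/2 = 7/2, hence 7|y| > 49/2.
Then |3/y − (3/7)| < 3|y − 7|/(49/2), which is < ε when |y − 7| < (49/6)ε.
Take δ = min(7/2, (49/6)ε). Then 0 < |y − 7| < δ gives both |y − 7| < 7/2 and |y − 7| < (49/6)ε, so |3/y − (3/7)| < ε.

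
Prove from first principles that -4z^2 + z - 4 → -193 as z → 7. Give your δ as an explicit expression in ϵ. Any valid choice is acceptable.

δ = min(2, ϵ/63)

Suppose ϵ > 0. We want δ > 0 such that 0 < |z − 7| < δ implies |(-4z^2 + z - 4) + 193| < ϵ.
(-4z^2 + z - 4) + 193 = -4z^2 + z + 189 = (z − 7)(-4z - 27).
So |(-4z^2 + z - 4) + 193| = |z − 7|·|-4z - 27|.
Require δ ≤ 2. Then |z − 7| < 2 gives |z| < 9, and by the triangle inequality |-4z - 27| ≤ 4·9 + 27 = 63.
Hence |(-4z^2 + z - 4) + 193| ≤ 63|z − 7| < ϵ provided |z − 7| < ϵ/63.
Take δ = min(2, ϵ/63). Then 0 < |z − 7| < δ gives both |z − 7| < 2 and |z − 7| < ϵ/63, so |(-4z^2 + z - 4) + 193| < ϵ.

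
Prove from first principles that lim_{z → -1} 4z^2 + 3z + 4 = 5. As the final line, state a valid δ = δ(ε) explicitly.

δ = min(1, ε/9)

Suppose ε > 0. We want δ > 0 such that 0 < |z + 1| < δ implies |(4z^2 + 3z + 4) − 5| < ε.
(4z^2 + 3z + 4) − 5 = 4z^2 + 3z - 1 = (z + 1)(4z - 1).
So |(4z^2 + 3z + 4) − 5| = |z + 1|·|4z - 1|.
Require δ ≤ 1. Then |z + 1| < 1 gives |z| < 2, and by the triangle inequality |4z - 1| ≤ 4·2 + 1 = 9.
Hence |(4z^2 + 3z + 4) − 5| ≤ 9|z + 1| < ε provided |z + 1| < ε/9.
Choosing δ = min(1, ε/9) ensures both conditions, hence |(4z^2 + 3z + 4) − 5| < ε.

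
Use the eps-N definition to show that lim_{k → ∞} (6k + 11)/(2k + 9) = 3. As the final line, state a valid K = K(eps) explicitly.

K = 8/eps

Suppose eps > 0. For k ≥ 1, |(6k + 11)/(2k + 9) − 3| = |-32|/(2(2k + 9)) = 32/(2(2k + 9)).
Since 2k + 9 ≥ 2k for k ≥ 1, this is ≤ 32/(2·2k) = 8/k.
So |(6k + 11)/(2k + 9) − 3| < eps whenever k > 8/eps.
Take K = 8/eps. If k > K then |(6k + 11)/(2k + 9) − 3| ≤ 8/k < eps.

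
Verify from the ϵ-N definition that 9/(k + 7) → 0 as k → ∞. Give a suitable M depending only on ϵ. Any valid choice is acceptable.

M = 9/ϵ

Fix ϵ > 0. For k ≥ 1, |9/(k + 7) − 0| = 9/(k + 7) ≤ 9/k.
We need 9/k < ϵ, i.e. k > 9/ϵ.
Take M = 9/ϵ. If k > M then |9/(k + 7)| ≤ 9/k < ϵ.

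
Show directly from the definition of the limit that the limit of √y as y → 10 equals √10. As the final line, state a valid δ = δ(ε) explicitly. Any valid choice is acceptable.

Fix ε > 0. We want δ > 0 such that 0 < |y − 10| < δ implies |√y − √10| < ε.
Rationalise: √y − √10 = (y − 10)/(√y + √10), so |√y − √10| = |y − 10|/(√y + √10).
Restrict δ ≤ 10 so that |y − 10| < 10 forces y > 0, and then √y + √10 > √10.
Hence |√y − √10| < |y − 10|/√10, which is < ε once |y − 10| < √10·ε.
Take δ = min(10, √10·ε). If 0 < |y − 10| < δ then y > 0 and |√y − √10| < |y − 10|/√10 < ε.

δ = min(10, √10·ε)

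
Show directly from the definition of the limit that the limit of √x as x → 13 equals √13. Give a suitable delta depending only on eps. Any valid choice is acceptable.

Suppose eps > 0. We want delta > 0 such that 0 < |x − 13| < delta implies |√x − √13| < eps.
Multiplying by the conjugate, |√x − √13| = |x − 13|/(√x + √13).
Restrict delta ≤ 13 so that |x − 13| < 13 forces x > 0, and then √x + √13 > √13.
Hence |√x − √13| < |x − 13|/√13, which is < eps once |x − 13| < √13·eps.
Take delta = min(13, √13·eps). If 0 < |x − 13| < delta then x > 0 and |√x − √13| < |x − 13|/√13 < eps.

delta = min(13, √13·eps)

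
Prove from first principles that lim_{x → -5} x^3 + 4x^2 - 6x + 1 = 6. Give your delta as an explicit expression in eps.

Let eps > 0. We want delta > 0 such that 0 < |x + 5| < delta implies |(x^3 + 4x^2 - 6x + 1) − 6| < eps.
(x^3 + 4x^2 - 6x + 1) − 6 = x^3 + 4x^2 - 6x - 5 = (x + 5)(x^2 - x - 1).
So |(x^3 + 4x^2 - 6x + 1) − 6| = |x + 5|·|x^2 - x - 1|.
Require delta ≤ 1. Then |x + 5| < 1 gives |x| < 6, and by the triangle inequality |x^2 - x - 1| ≤ 6^2 + 6 + 1 = 43.
Hence |(x^3 + 4x^2 - 6x + 1) − 6| ≤ 43|x + 5| < eps provided |x + 5| < eps/43.
Take delta = min(1, eps/43). Then 0 < |x + 5| < delta gives both |x + 5| < 1 and |x + 5| < eps/43, so |(x^3 + 4x^2 - 6x + 1) − 6| < eps.

delta = min(1, eps/43)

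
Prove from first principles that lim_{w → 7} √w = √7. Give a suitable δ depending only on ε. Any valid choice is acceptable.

Fix ε > 0. We want δ > 0 such that 0 < |w − 7| < δ implies |√w − √7| < ε.
Multiplying by the conjugate, |√w − √7| = |w − 7|/(√w + √7).
Restrict δ ≤ 7 so that |w − 7| < 7 forces w > 0, and then √w + √7 > √7.
Hence |√w − √7| < |w − 7|/√7, which is < ε once |w − 7| < √7·ε.
Take δ = min(7, √7·ε). If 0 < |w − 7| < δ then w > 0 and |√w − √7| < |w − 7|/√7 < ε.

δ = min(7, √7·ε)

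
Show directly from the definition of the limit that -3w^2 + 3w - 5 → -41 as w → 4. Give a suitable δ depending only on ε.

δ = min(1, ε/24)

Let ε > 0 be given. We want δ > 0 such that 0 < |w − 4| < δ implies |(-3w^2 + 3w - 5) + 41| < ε.
(-3w^2 + 3w - 5) + 41 = -3w^2 + 3w + 36 = (w − 4)(-3w - 9).
So |(-3w^2 + 3w - 5) + 41| = |w − 4|·|-3w - 9|.
Require δ ≤ 1. Then |w − 4| < 1 gives |w| < 5, and by the triangle inequality |-3w - 9| ≤ 3·5 + 9 = 24.
Hence |(-3w^2 + 3w - 5) + 41| ≤ 24|w − 4| < ε provided |w − 4| < ε/24.
Take δ = min(1, ε/24). Then 0 < |w − 4| < δ gives both |w − 4| < 1 and |w − 4| < ε/24, so |(-3w^2 + 3w - 5) + 41| < ε.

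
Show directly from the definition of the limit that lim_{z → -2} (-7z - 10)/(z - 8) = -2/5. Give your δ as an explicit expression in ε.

δ = min(5, (25/33)ε)

Suppose ε > 0. We want δ > 0 with 0 < |z + 2| < δ ⇒ |(-7z - 10)/(z - 8) + 2/5| < ε.
Combining over a common denominator, (-7z - 10)/(z - 8) + 2/5 = [(-7z - 10)·(-10) − 4·(z - 8)] / [(-10)·(z - 8)] = 66(z + 2) / ((-10)(z - 8)).
So |(-7z - 10)/(z - 8) + 2/5| = 66|z + 2| / (10·|z − 8|).
Require δ ≤ 5, so |z − 8| ≥ |-10| − |z + 2| > 10 − 5 = 5.
Hence |(-7z - 10)/(z - 8) + 2/5| < 66|z + 2|/(10·5) = (33/25)|z + 2|, which is < ε once |z + 2| < (25/33)ε.
Take δ = min(5, (25/33)ε). Then 0 < |z + 2| < δ forces both bounds, so |(-7z - 10)/(z - 8) + 2/5| < ε.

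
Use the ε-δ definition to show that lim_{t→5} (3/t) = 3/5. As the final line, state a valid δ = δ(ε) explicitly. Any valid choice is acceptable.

δ = min(5/2, (25/6)ε)

Let ε > 0. We seek δ > 0 such that 0 < |t − 5| < δ implies |3/t − (3/5)| < ε.
|3/t − (3/5)| = 3·|5 − t|/(5·|t|) = 3|t − 5|/(5|t|).
Require δ ≤ 5/2 so that |t| > 5 − 5/2 = 5/2, hence 5|t| > 25/2.
Then |3/t − (3/5)| < 3|t − 5|/(25/2), which is < ε when |t − 5| < (25/6)ε.
Take δ = min(5/2, (25/6)ε). Then 0 < |t − 5| < δ gives both |t − 5| < 5/2 and |t − 5| < (25/6)ε, so |3/t − (3/5)| < ε.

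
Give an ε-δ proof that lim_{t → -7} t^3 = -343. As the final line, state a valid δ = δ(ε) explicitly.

Fix ε > 0. We seek δ > 0 with 0 < |t + 7| < δ ⇒ |t^3 + 343| < ε.
Factor: t^3 + 343 = (t + 7)(t^2 - 7t + 49), so |t^3 + 343| = |t + 7|·|t^2 - 7t + 49|.
Impose δ ≤ 1 so that |t| < 8; then |t^2 - 7t + 49| ≤ 169.
Hence |t^3 + 343| ≤ 169|t + 7|, which is < ε once |t + 7| < ε/169.
Take δ = min(1, ε/169). If 0 < |t + 7| < δ then both bounds hold and |t^3 + 343| ≤ 169|t + 7| < 169·(ε/169) = ε.

δ = min(1, ε/169)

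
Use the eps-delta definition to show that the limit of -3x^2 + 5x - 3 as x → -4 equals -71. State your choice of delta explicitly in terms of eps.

Let eps > 0. We want delta > 0 such that 0 < |x + 4| < delta implies |(-3x^2 + 5x - 3) + 71| < eps.
(-3x^2 + 5x - 3) + 71 = -3x^2 + 5x + 68 = (x + 4)(-3x + 17).
So |(-3x^2 + 5x - 3) + 71| = |x + 4|·|-3x + 17|.
Require delta ≤ 2. Then |x + 4| < 2 gives |x| < 6, and by the triangle inequality |-3x + 17| ≤ 3·6 + 17 = 35.
Hence |(-3x^2 + 5x - 3) + 71| ≤ 35|x + 4| < eps provided |x + 4| < eps/35.
Choosing delta = min(2, eps/35) ensures both conditions, hence |(-3x^2 + 5x - 3) + 71| < eps.

delta = min(2, eps/35)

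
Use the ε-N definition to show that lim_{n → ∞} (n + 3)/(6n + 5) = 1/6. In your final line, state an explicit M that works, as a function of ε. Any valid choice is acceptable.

Suppose ε > 0. For n ≥ 1, |(n + 3)/(6n + 5) − (1/6)| = |13|/(6(6n + 5)) = 13/(6(6n + 5)).
Since 6n + 5 ≥ 6n for n ≥ 1, this is ≤ 13/(6·6n) = (13/36)/n.
So |(n + 3)/(6n + 5) − (1/6)| < ε whenever n > (13/36)/ε.
Take M = (13/36)/ε. If n > M then |(n + 3)/(6n + 5) − (1/6)| ≤ (13/36)/n < ε.

M = (13/36)/ε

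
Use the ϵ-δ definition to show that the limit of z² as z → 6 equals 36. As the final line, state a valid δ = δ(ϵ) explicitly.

Fix ϵ > 0. We seek δ > 0 with 0 < |z − 6| < δ ⇒ |z² − 36| < ϵ.
Factor: z² − 36 = (z − 6)(z + 6), so |z² − 36| = |z − 6|·|z + 6|.
Impose δ ≤ 1 so that |z| < 7; then |z + 6| ≤ 13.
Hence |z² − 36| ≤ 13|z − 6|, which is < ϵ once |z − 6| < ϵ/13.
Take δ = min(1, ϵ/13). If 0 < |z − 6| < δ then both bounds hold and |z² − 36| ≤ 13|z − 6| < 13·(ϵ/13) = ϵ.

δ = min(1, ϵ/13)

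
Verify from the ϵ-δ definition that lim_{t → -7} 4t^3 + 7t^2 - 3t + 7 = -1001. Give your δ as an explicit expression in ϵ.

Let ϵ > 0. We want δ > 0 such that 0 < |t + 7| < δ implies |(4t^3 + 7t^2 - 3t + 7) + 1001| < ϵ.
(4t^3 + 7t^2 - 3t + 7) + 1001 = 4t^3 + 7t^2 - 3t + 1008 = (t + 7)(4t^2 - 21t + 144).
So |(4t^3 + 7t^2 - 3t + 7) + 1001| = |t + 7|·|4t^2 - 21t + 144|.
Assume first that |t + 7| < 2, so |t| < 9. Then |4t^2 - 21t + 144| ≤ 4·9^2 + 21·9 + 144 = 657.
Hence |(4t^3 + 7t^2 - 3t + 7) + 1001| ≤ 657|t + 7| < ϵ provided |t + 7| < ϵ/657.
Choosing δ = min(2, ϵ/657) ensures both conditions, hence |(4t^3 + 7t^2 - 3t + 7) + 1001| < ϵ.

δ = min(2, ϵ/657)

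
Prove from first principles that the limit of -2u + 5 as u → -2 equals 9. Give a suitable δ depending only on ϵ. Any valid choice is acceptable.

Let ϵ > 0 be given. We need δ > 0 so that 0 < |u + 2| < δ implies |(-2u + 5) − 9| < ϵ.
|(-2u + 5) − 9| = |-2u - 4| = 2|u + 2|.
Thus it suffices that |u + 2| < ϵ/2.
Take δ = ϵ/2. If 0 < |u + 2| < δ then |(-2u + 5) − 9| = 2|u + 2| < 2·(ϵ/2) = ϵ.

δ = ϵ/2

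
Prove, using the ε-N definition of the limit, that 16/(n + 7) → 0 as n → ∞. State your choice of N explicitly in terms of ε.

N = 16/ε

Suppose ε > 0. For n ≥ 1, |16/(n + 7) − 0| = 16/(n + 7) ≤ 16/n.
We need 16/n < ε, i.e. n > 16/ε.
Take N = 16/ε. If n > N then |16/(n + 7)| ≤ 16/n < ε.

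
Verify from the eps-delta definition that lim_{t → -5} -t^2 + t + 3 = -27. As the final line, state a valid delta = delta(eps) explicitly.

delta = min(1, eps/12)

Suppose eps > 0. We want delta > 0 such that 0 < |t + 5| < delta implies |(-t^2 + t + 3) + 27| < eps.
(-t^2 + t + 3) + 27 = -t^2 + t + 30 = (t + 5)(-t + 6).
So |(-t^2 + t + 3) + 27| = |t + 5|·|-t + 6|.
Assume first that |t + 5| < 1, so |t| < 6. Then |-t + 6| ≤ 6 + 6 = 12.
Hence |(-t^2 + t + 3) + 27| ≤ 12|t + 5| < eps provided |t + 5| < eps/12.
Choosing delta = min(1, eps/12) ensures both conditions, hence |(-t^2 + t + 3) + 27| < eps.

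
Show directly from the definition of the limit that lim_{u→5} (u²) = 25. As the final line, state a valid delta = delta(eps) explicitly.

Let eps > 0. We seek delta > 0 with 0 < |u − 5| < delta ⇒ |u² − 25| < eps.
Factor: u² − 25 = (u − 5)(u + 5), so |u² − 25| = |u − 5|·|u + 5|.
Restrict delta ≤ 1. Then |u − 5| < 1 gives |u| < 6, so by the triangle inequality |u + 5| ≤ 6 + 5 = 11.
Hence |u² − 25| ≤ 11|u − 5|, which is < eps once |u − 5| < eps/11.
Take delta = min(1, eps/11). If 0 < |u − 5| < delta then both bounds hold and |u² − 25| ≤ 11|u − 5| < 11·(eps/11) = eps.

delta = min(1, eps/11)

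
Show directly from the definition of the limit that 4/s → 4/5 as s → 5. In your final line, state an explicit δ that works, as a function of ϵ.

Let ϵ > 0 be given. We seek δ > 0 such that 0 < |s − 5| < δ implies |4/s − (4/5)| < ϵ.
|4/s − (4/5)| = 4·|5 − s|/(5·|s|) = 4|s − 5|/(5|s|).
Require δ ≤ 5/2 so that |s| > 5 − 5/2 = 5/2, hence 5|s| > 25/2.
Then |4/s − (4/5)| < 4|s − 5|/(25/2), which is < ϵ when |s − 5| < (25/8)ϵ.
Take δ = min(5/2, (25/8)ϵ). Then 0 < |s − 5| < δ gives both |s − 5| < 5/2 and |s − 5| < (25/8)ϵ, so |4/s − (4/5)| < ϵ.

δ = min(5/2, (25/8)ϵ)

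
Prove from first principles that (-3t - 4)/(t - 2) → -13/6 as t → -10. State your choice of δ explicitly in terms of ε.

Let ε > 0. We want δ > 0 with 0 < |t + 10| < δ ⇒ |(-3t - 4)/(t - 2) + 13/6| < ε.
Combining over a common denominator, (-3t - 4)/(t - 2) + 13/6 = [(-3t - 4)·(-12) − 26·(t - 2)] / [(-12)·(t - 2)] = 10(t + 10) / ((-12)(t - 2)).
So |(-3t - 4)/(t - 2) + 13/6| = 10|t + 10| / (12·|t − 2|).
Require δ ≤ 6, so |t − 2| ≥ |-12| − |t + 10| > 12 − 6 = 6.
Hence |(-3t - 4)/(t - 2) + 13/6| < 10|t + 10|/(12·6) = (5/36)|t + 10|, which is < ε once |t + 10| < (36/5)ε.
Take δ = min(6, (36/5)ε). Then 0 < |t + 10| < δ forces both bounds, so |(-3t - 4)/(t - 2) + 13/6| < ε.

δ = min(6, (36/5)ε)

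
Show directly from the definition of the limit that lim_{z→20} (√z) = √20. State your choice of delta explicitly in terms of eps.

delta = min(20, √20·eps)

Suppose eps > 0. We want delta > 0 such that 0 < |z − 20| < delta implies |√z − √20| < eps.
Rationalise: √z − √20 = (z − 20)/(√z + √20), so |√z − √20| = |z − 20|/(√z + √20).
Restrict delta ≤ 20 so that |z − 20| < 20 forces z > 0, and then √z + √20 > √20.
Hence |√z − √20| < |z − 20|/√20, which is < eps once |z − 20| < √20·eps.
Take delta = min(20, √20·eps). If 0 < |z − 20| < delta then z > 0 and |√z − √20| < |z − 20|/√20 < eps.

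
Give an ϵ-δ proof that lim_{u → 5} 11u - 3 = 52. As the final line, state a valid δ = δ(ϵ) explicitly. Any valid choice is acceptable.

δ = ϵ/11

Fix ϵ > 0. We need δ > 0 so that 0 < |u − 5| < δ implies |(11u - 3) − 52| < ϵ.
|(11u - 3) − 52| = |11u - 55| = 11|u − 5|.
So 11|u − 5| < ϵ exactly when |u − 5| < ϵ/11.
Choosing δ = ϵ/11 gives |(11u - 3) − 52| = 11|u − 5| < ϵ whenever |u − 5| < δ.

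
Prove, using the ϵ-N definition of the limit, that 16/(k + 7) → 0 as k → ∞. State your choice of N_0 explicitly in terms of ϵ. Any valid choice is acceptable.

N_0 = 16/ϵ

Let ϵ > 0. For k ≥ 1, |16/(k + 7) − 0| = 16/(k + 7) ≤ 16/k.
We need 16/k < ϵ, i.e. k > 16/ϵ.
Take N_0 = 16/ϵ. If k > N_0 then |16/(k + 7)| ≤ 16/k < ϵ.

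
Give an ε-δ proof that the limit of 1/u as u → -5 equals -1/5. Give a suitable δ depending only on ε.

δ = min(5/2, (25/2)ε)

Suppose ε > 0. We seek δ > 0 such that 0 < |u + 5| < δ implies |1/u + 1/5| < ε.
|1/u + 1/5| = |-5 − u|/(5·|u|) = |u + 5|/(5|u|).
Require δ ≤ 5/2 so that |u| > 5 − 5/2 = 5/2, hence 5|u| > 25/2.
Then |1/u + 1/5| < |u + 5|/(25/2), which is < ε when |u + 5| < (25/2)ε.
Take δ = min(5/2, (25/2)ε). Then 0 < |u + 5| < δ gives both |u + 5| < 5/2 and |u + 5| < (25/2)ε, so |1/u + 1/5| < ε.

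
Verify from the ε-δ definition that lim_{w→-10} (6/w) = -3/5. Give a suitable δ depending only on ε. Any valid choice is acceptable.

δ = min(5, (25/3)ε)

Let ε > 0. We seek δ > 0 such that 0 < |w + 10| < δ implies |6/w + 3/5| < ε.
|6/w + 3/5| = 6·|-10 − w|/(10·|w|) = 6|w + 10|/(10|w|).
Require δ ≤ 5 so that |w| > 10 − 5 = 5, hence 10|w| > 50.
Then |6/w + 3/5| < 6|w + 10|/50, which is < ε when |w + 10| < (25/3)ε.
Take δ = min(5, (25/3)ε). Then 0 < |w + 10| < δ gives both |w + 10| < 5 and |w + 10| < (25/3)ε, so |6/w + 3/5| < ε.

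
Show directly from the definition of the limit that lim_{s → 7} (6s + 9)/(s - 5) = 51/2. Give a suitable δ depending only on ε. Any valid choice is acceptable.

δ = min(1, (2/39)ε)

Suppose ε > 0. We want δ > 0 with 0 < |s − 7| < δ ⇒ |(6s + 9)/(s - 5) − (51/2)| < ε.
Combining over a common denominator, (6s + 9)/(s - 5) − (51/2) = [(6s + 9)·2 − 51·(s - 5)] / [2·(s - 5)] = -39(s − 7) / (2(s - 5)).
So |(6s + 9)/(s - 5) − (51/2)| = 39|s − 7| / (2·|s − 5|).
Require δ ≤ 1, so |s − 5| ≥ |2| − |s − 7| > 2 − 1 = 1.
Hence |(6s + 9)/(s - 5) − (51/2)| < 39|s − 7|/(2·1) = (39/2)|s − 7|, which is < ε once |s − 7| < (2/39)ε.
Take δ = min(1, (2/39)ε). Then 0 < |s − 7| < δ forces both bounds, so |(6s + 9)/(s - 5) − (51/2)| < ε.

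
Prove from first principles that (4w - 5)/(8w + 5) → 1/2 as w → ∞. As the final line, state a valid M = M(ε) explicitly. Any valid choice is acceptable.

Let ε > 0. We seek M > 0 such that w > M implies |(4w - 5)/(8w + 5) − (1/2)| < ε.
(4w - 5)/(8w + 5) − (1/2) = (8(4w - 5) − 4(8w + 5)) / (8(8w + 5)) = -60/(8(8w + 5)).
For w > 0 we have 8w + 5 > 8w, so |(4w - 5)/(8w + 5) − (1/2)| = 60/(8(8w + 5)) < 60/(8·8w) = (15/16)/w.
Thus |(4w - 5)/(8w + 5) − (1/2)| < ε whenever w > (15/16)/ε.
Take M = (15/16)/ε. If w > M then |(4w - 5)/(8w + 5) − (1/2)| < (15/16)/w < ε.

M = (15/16)/ε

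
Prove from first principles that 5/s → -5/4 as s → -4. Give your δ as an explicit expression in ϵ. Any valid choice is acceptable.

δ = min(2, (8/5)ϵ)

Suppose ϵ > 0. We seek δ > 0 such that 0 < |s + 4| < δ implies |5/s + 5/4| < ϵ.
|5/s + 5/4| = 5·|-4 − s|/(4·|s|) = 5|s + 4|/(4|s|).
Require δ ≤ 2 so that |s| > 4 − 2 = 2, hence 4|s| > 8.
Then |5/s + 5/4| < 5|s + 4|/8, which is < ϵ when |s + 4| < (8/5)ϵ.
Take δ = min(2, (8/5)ϵ). Then 0 < |s + 4| < δ gives both |s + 4| < 2 and |s + 4| < (8/5)ϵ, so |5/s + 5/4| < ϵ.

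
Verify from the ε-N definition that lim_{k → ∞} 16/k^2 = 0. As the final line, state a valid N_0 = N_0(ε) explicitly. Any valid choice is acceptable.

Let ε > 0 be given. For k ≥ 1, |16/k^2 − 0| = 16/k^2.
16/k^2 < ε ⇔ k^2 > 16/ε ⇔ k > (16/ε)^{1/2}.
Take N_0 = (16/ε)^{1/2}. Then k > N_0 implies 16/k^2 < ε.

N_0 = (16/ε)^{1/2}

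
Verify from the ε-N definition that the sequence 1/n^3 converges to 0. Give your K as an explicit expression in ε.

Let ε > 0 be given. For n ≥ 1, |1/n^3 − 0| = 1/n^3.
1/n^3 < ε ⇔ n^3 > 1/ε ⇔ n > (1/ε)^{1/3}.
Take K = (1/ε)^{1/3}. Then n > K implies 1/n^3 < ε.

K = (1/ε)^{1/3}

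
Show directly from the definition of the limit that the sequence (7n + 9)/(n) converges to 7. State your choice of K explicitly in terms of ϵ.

Fix ϵ > 0. For n ≥ 1, |(7n + 9)/(n) − 7| = |9|/((n)) = 9/((n)).
Since n ≥ n for n ≥ 1, this is ≤ 9/(n) = 9/n.
So |(7n + 9)/(n) − 7| < ϵ whenever n > 9/ϵ.
Take K = 9/ϵ. If n > K then |(7n + 9)/(n) − 7| ≤ 9/n < ϵ.

K = 9/ϵ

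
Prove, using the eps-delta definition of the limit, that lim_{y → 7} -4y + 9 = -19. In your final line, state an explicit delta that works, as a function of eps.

Suppose eps > 0. We need delta > 0 so that 0 < |y − 7| < delta implies |(-4y + 9) + 19| < eps.
Since (-4y + 9) + 19 = -4(y − 7), we have |(-4y + 9) + 19| = 4|y − 7|.
So 4|y − 7| < eps exactly when |y − 7| < eps/4.
Choosing delta = eps/4 gives |(-4y + 9) + 19| = 4|y − 7| < eps whenever |y − 7| < delta.

delta = eps/4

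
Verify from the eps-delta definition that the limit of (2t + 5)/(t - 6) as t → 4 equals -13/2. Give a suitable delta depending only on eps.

Suppose eps > 0. We want delta > 0 with 0 < |t − 4| < delta ⇒ |(2t + 5)/(t - 6) + 13/2| < eps.
Combining over a common denominator, (2t + 5)/(t - 6) + 13/2 = [(2t + 5)·(-2) − 13·(t - 6)] / [(-2)·(t - 6)] = -17(t − 4) / ((-2)(t - 6)).
So |(2t + 5)/(t - 6) + 13/2| = 17|t − 4| / (2·|t − 6|).
Restrict delta ≤ 1. Then |t − 4| < 1 gives |t − 6| = |(t − 4) + (-2)| ≥ 2 − 1 = 1.
Hence |(2t + 5)/(t - 6) + 13/2| < 17|t − 4|/(2·1) = (17/2)|t − 4|, which is < eps once |t − 4| < (2/17)eps.
Take delta = min(1, (2/17)eps). Then 0 < |t − 4| < delta forces both bounds, so |(2t + 5)/(t - 6) + 13/2| < eps.

delta = min(1, (2/17)eps)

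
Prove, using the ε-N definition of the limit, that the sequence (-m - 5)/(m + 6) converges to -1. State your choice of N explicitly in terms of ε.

N = 1/ε

Fix ε > 0. For m ≥ 1, |(-m - 5)/(m + 6) + 1| = |1|/((m + 6)) = 1/((m + 6)).
Since m + 6 ≥ m for m ≥ 1, this is ≤ 1/(m) = 1/m.
So |(-m - 5)/(m + 6) + 1| < ε whenever m > 1/ε.
Take N = 1/ε. If m > N then |(-m - 5)/(m + 6) + 1| ≤ 1/m < ε.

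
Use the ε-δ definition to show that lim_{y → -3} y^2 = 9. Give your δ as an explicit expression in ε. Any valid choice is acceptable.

δ = min(1, ε/7)

Suppose ε > 0. We seek δ > 0 with 0 < |y + 3| < δ ⇒ |y^2 − 9| < ε.
Factor: y^2 − 9 = (y + 3)(y - 3), so |y^2 − 9| = |y + 3|·|y - 3|.
Impose δ ≤ 1 so that |y| < 4; then |y - 3| ≤ 7.
Hence |y^2 − 9| ≤ 7|y + 3|, which is < ε once |y + 3| < ε/7.
Take δ = min(1, ε/7). If 0 < |y + 3| < δ then both bounds hold and |y^2 − 9| ≤ 7|y + 3| < 7·(ε/7) = ε.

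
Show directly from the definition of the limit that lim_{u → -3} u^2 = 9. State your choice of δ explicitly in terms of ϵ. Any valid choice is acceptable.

δ = min(2, ϵ/8)

Let ϵ > 0. We seek δ > 0 with 0 < |u + 3| < δ ⇒ |u^2 − 9| < ϵ.
Factor: u^2 − 9 = (u + 3)(u - 3), so |u^2 − 9| = |u + 3|·|u - 3|.
Restrict δ ≤ 2. Then |u + 3| < 2 gives |u| < 5, so by the triangle inequality |u - 3| ≤ 5 + 3 = 8.
Hence |u^2 − 9| ≤ 8|u + 3|, which is < ϵ once |u + 3| < ϵ/8.
Take δ = min(2, ϵ/8). If 0 < |u + 3| < δ then both bounds hold and |u^2 − 9| ≤ 8|u + 3| < 8·(ϵ/8) = ϵ.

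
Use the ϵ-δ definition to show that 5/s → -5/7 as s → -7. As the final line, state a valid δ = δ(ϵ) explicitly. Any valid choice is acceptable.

δ = min(7/2, (49/10)ϵ)

Let ϵ > 0. We seek δ > 0 such that 0 < |s + 7| < δ implies |5/s + 5/7| < ϵ.
|5/s + 5/7| = 5·|-7 − s|/(7·|s|) = 5|s + 7|/(7|s|).
Require δ ≤ 7/2 so that |s| > 7 − 7/2 = 7/2, hence 7|s| > 49/2.
Then |5/s + 5/7| < 5|s + 7|/(49/2), which is < ϵ when |s + 7| < (49/10)ϵ.
Take δ = min(7/2, (49/10)ϵ). Then 0 < |s + 7| < δ gives both |s + 7| < 7/2 and |s + 7| < (49/10)ϵ, so |5/s + 5/7| < ϵ.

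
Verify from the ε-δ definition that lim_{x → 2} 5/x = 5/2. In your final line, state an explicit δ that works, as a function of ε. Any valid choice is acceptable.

Suppose ε > 0. We seek δ > 0 such that 0 < |x − 2| < δ implies |5/x − (5/2)| < ε.
|5/x − (5/2)| = 5·|2 − x|/(2·|x|) = 5|x − 2|/(2|x|).
Restrict δ ≤ 1. Then |x − 2| < 1 gives |x| > 1, so 2|x| > 2.
Then |5/x − (5/2)| < 5|x − 2|/2, which is < ε when |x − 2| < (2/5)ε.
Take δ = min(1, (2/5)ε). Then 0 < |x − 2| < δ gives both |x − 2| < 1 and |x − 2| < (2/5)ε, so |5/x − (5/2)| < ε.

δ = min(1, (2/5)ε)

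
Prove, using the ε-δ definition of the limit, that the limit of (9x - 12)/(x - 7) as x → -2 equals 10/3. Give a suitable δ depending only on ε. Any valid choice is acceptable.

δ = min(9/2, (27/34)ε)

Suppose ε > 0. We want δ > 0 with 0 < |x + 2| < δ ⇒ |(9x - 12)/(x - 7) − (10/3)| < ε.
Combining over a common denominator, (9x - 12)/(x - 7) − (10/3) = [(9x - 12)·(-9) − (-30)·(x - 7)] / [(-9)·(x - 7)] = -51(x + 2) / ((-9)(x - 7)).
So |(9x - 12)/(x - 7) − (10/3)| = 51|x + 2| / (9·|x − 7|).
Restrict δ ≤ 9/2. Then |x + 2| < 9/2 gives |x − 7| = |(x + 2) + (-9)| ≥ 9 − 9/2 = 9/2.
Hence |(9x - 12)/(x - 7) − (10/3)| < 51|x + 2|/(9·(9/2)) = (34/27)|x + 2|, which is < ε once |x + 2| < (27/34)ε.
Take δ = min(9/2, (27/34)ε). Then 0 < |x + 2| < δ forces both bounds, so |(9x - 12)/(x - 7) − (10/3)| < ε.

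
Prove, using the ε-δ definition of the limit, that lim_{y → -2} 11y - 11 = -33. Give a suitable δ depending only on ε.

δ = ε/11

Fix ε > 0. We need δ > 0 so that 0 < |y + 2| < δ implies |(11y - 11) + 33| < ε.
Since (11y - 11) + 33 = 11(y + 2), we have |(11y - 11) + 33| = 11|y + 2|.
Thus it suffices that |y + 2| < ε/11.
Take δ = ε/11. If 0 < |y + 2| < δ then |(11y - 11) + 33| = 11|y + 2| < 11·(ε/11) = ε.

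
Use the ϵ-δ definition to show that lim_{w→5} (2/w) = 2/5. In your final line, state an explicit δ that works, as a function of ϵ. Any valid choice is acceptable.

δ = min(5/2, (25/4)ϵ)

Fix ϵ > 0. We seek δ > 0 such that 0 < |w − 5| < δ implies |2/w − (2/5)| < ϵ.
|2/w − (2/5)| = 2·|5 − w|/(5·|w|) = 2|w − 5|/(5|w|).
Restrict δ ≤ 5/2. Then |w − 5| < 5/2 gives |w| > 5/2, so 5|w| > 25/2.
Then |2/w − (2/5)| < 2|w − 5|/(25/2), which is < ϵ when |w − 5| < (25/4)ϵ.
Take δ = min(5/2, (25/4)ϵ). Then 0 < |w − 5| < δ gives both |w − 5| < 5/2 and |w − 5| < (25/4)ϵ, so |2/w − (2/5)| < ϵ.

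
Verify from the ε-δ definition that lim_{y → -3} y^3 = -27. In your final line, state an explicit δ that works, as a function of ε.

δ = min(1, ε/37)

Let ε > 0 be given. We seek δ > 0 with 0 < |y + 3| < δ ⇒ |y^3 + 27| < ε.
Factor: y^3 + 27 = (y + 3)(y^2 - 3y + 9), so |y^3 + 27| = |y + 3|·|y^2 - 3y + 9|.
Restrict δ ≤ 1. Then |y + 3| < 1 gives |y| < 4, so by the triangle inequality |y^2 - 3y + 9| ≤ 4^2 + 3·4 + 9 = 37.
Hence |y^3 + 27| ≤ 37|y + 3|, which is < ε once |y + 3| < ε/37.
Take δ = min(1, ε/37). If 0 < |y + 3| < δ then both bounds hold and |y^3 + 27| ≤ 37|y + 3| < 37·(ε/37) = ε.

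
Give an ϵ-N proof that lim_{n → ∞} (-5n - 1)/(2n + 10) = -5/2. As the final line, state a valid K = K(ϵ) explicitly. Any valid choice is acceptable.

K = 12/ϵ

Let ϵ > 0 be given. For n ≥ 1, |(-5n - 1)/(2n + 10) + 5/2| = |48|/(2(2n + 10)) = 48/(2(2n + 10)).
Since 2n + 10 ≥ 2n for n ≥ 1, this is ≤ 48/(2·2n) = 12/n.
So |(-5n - 1)/(2n + 10) + 5/2| < ϵ whenever n > 12/ϵ.
Take K = 12/ϵ. If n > K then |(-5n - 1)/(2n + 10) + 5/2| ≤ 12/n < ϵ.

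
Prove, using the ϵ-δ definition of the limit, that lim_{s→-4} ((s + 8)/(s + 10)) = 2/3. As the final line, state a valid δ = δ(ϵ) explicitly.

δ = min(3, 9ϵ)

Let ϵ > 0. We want δ > 0 with 0 < |s + 4| < δ ⇒ |(s + 8)/(s + 10) − (2/3)| < ϵ.
Combining over a common denominator, (s + 8)/(s + 10) − (2/3) = [(s + 8)·6 − 4·(s + 10)] / [6·(s + 10)] = 2(s + 4) / (6(s + 10)).
So |(s + 8)/(s + 10) − (2/3)| = 2|s + 4| / (6·|s + 10|).
Restrict δ ≤ 3. Then |s + 4| < 3 gives |s + 10| = |(s + 4) + 6| ≥ 6 − 3 = 3.
Hence |(s + 8)/(s + 10) − (2/3)| < 2|s + 4|/(6·3) = (1/9)|s + 4|, which is < ϵ once |s + 4| < 9ϵ.
Take δ = min(3, 9ϵ). Then 0 < |s + 4| < δ forces both bounds, so |(s + 8)/(s + 10) − (2/3)| < ϵ.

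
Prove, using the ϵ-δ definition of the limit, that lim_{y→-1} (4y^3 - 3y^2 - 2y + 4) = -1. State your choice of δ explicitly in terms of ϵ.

δ = min(2, ϵ/62)

Suppose ϵ > 0. We want δ > 0 such that 0 < |y + 1| < δ implies |(4y^3 - 3y^2 - 2y + 4) + 1| < ϵ.
(4y^3 - 3y^2 - 2y + 4) + 1 = 4y^3 - 3y^2 - 2y + 5 = (y + 1)(4y^2 - 7y + 5).
So |(4y^3 - 3y^2 - 2y + 4) + 1| = |y + 1|·|4y^2 - 7y + 5|.
Require δ ≤ 2. Then |y + 1| < 2 gives |y| < 3, and by the triangle inequality |4y^2 - 7y + 5| ≤ 4·3^2 + 7·3 + 5 = 62.
Hence |(4y^3 - 3y^2 - 2y + 4) + 1| ≤ 62|y + 1| < ϵ provided |y + 1| < ϵ/62.
Choosing δ = min(2, ϵ/62) ensures both conditions, hence |(4y^3 - 3y^2 - 2y + 4) + 1| < ϵ.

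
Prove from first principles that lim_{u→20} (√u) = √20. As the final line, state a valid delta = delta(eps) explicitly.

Let eps > 0. We want delta > 0 such that 0 < |u − 20| < delta implies |√u − √20| < eps.
Multiplying by the conjugate, |√u − √20| = |u − 20|/(√u + √20).
Restrict delta ≤ 20 so that |u − 20| < 20 forces u > 0, and then √u + √20 > √20.
Hence |√u − √20| < |u − 20|/√20, which is < eps once |u − 20| < √20·eps.
Take delta = min(20, √20·eps). If 0 < |u − 20| < delta then u > 0 and |√u − √20| < |u − 20|/√20 < eps.

delta = min(20, √20·eps)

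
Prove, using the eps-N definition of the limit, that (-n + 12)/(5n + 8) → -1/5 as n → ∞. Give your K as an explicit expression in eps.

Let eps > 0. For n ≥ 1, |(-n + 12)/(5n + 8) + 1/5| = |68|/(5(5n + 8)) = 68/(5(5n + 8)).
Since 5n + 8 ≥ 5n for n ≥ 1, this is ≤ 68/(5·5n) = (68/25)/n.
So |(-n + 12)/(5n + 8) + 1/5| < eps whenever n > (68/25)/eps.
Take K = (68/25)/eps. If n > K then |(-n + 12)/(5n + 8) + 1/5| ≤ (68/25)/n < eps.

K = (68/25)/eps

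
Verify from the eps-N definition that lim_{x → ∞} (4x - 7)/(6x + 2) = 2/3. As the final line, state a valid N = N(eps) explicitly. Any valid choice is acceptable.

N = (25/18)/eps

Suppose eps > 0. We seek N > 0 such that x > N implies |(4x - 7)/(6x + 2) − (2/3)| < eps.
(4x - 7)/(6x + 2) − (2/3) = (6(4x - 7) − 4(6x + 2)) / (6(6x + 2)) = -50/(6(6x + 2)).
For x > 0 we have 6x + 2 > 6x, so |(4x - 7)/(6x + 2) − (2/3)| = 50/(6(6x + 2)) < 50/(6·6x) = (25/18)/x.
Thus |(4x - 7)/(6x + 2) − (2/3)| < eps whenever x > (25/18)/eps.
Take N = (25/18)/eps. If x > N then |(4x - 7)/(6x + 2) − (2/3)| < (25/18)/x < eps.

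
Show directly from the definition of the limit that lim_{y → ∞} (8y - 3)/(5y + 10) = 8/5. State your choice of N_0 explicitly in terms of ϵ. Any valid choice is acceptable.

Let ϵ > 0 be given. We seek N_0 > 0 such that y > N_0 implies |(8y - 3)/(5y + 10) − (8/5)| < ϵ.
(8y - 3)/(5y + 10) − (8/5) = (5(8y - 3) − 8(5y + 10)) / (5(5y + 10)) = -95/(5(5y + 10)).
For y > 0 we have 5y + 10 > 5y, so |(8y - 3)/(5y + 10) − (8/5)| = 95/(5(5y + 10)) < 95/(5·5y) = (19/5)/y.
Thus |(8y - 3)/(5y + 10) − (8/5)| < ϵ whenever y > (19/5)/ϵ.
Take N_0 = (19/5)/ϵ. If y > N_0 then |(8y - 3)/(5y + 10) − (8/5)| < (19/5)/y < ϵ.

N_0 = (19/5)/ϵ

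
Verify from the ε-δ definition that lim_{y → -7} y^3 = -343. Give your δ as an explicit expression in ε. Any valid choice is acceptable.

δ = min(1, ε/169)

Fix ε > 0. We seek δ > 0 with 0 < |y + 7| < δ ⇒ |y^3 + 343| < ε.
Factor: y^3 + 343 = (y + 7)(y^2 - 7y + 49), so |y^3 + 343| = |y + 7|·|y^2 - 7y + 49|.
Impose δ ≤ 1 so that |y| < 8; then |y^2 - 7y + 49| ≤ 169.
Hence |y^3 + 343| ≤ 169|y + 7|, which is < ε once |y + 7| < ε/169.
Take δ = min(1, ε/169). If 0 < |y + 7| < δ then both bounds hold and |y^3 + 343| ≤ 169|y + 7| < 169·(ε/169) = ε.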